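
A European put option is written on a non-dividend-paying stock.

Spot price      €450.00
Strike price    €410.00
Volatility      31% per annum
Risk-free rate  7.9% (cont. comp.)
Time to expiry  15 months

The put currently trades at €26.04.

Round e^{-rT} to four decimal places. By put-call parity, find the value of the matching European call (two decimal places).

€104.58

e^(−rT) = e^(−0.079·1.25) = 0.9060
Put-call parity: C − P = S − K·e^(−rT) = 450 − 410·0.9060 = 450 − 371.4600 = 78.5400
C = P + (C − P) = 26.04 + (78.5400) = 104.5800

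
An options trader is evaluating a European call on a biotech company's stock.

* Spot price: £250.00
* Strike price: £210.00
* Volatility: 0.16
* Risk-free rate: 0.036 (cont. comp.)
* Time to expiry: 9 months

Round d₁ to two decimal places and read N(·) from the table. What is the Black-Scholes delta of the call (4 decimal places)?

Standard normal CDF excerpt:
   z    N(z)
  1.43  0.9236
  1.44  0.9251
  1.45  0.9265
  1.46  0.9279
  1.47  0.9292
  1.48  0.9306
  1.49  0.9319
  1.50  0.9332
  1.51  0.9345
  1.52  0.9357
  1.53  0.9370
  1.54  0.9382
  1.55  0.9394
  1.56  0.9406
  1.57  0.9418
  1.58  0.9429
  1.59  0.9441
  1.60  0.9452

0.9357

σ√T = 0.16·√0.75 = 0.1386
d₁ = [ln(250/210) + (0.036 + 0.16²/2)·0.75] / 0.1386 = [0.1744 + 0.0366] / 0.1386 = 1.5224 → 1.52
N(d₁) = N(1.52) = 0.9357
Δ_call = N(d₁) = 0.9357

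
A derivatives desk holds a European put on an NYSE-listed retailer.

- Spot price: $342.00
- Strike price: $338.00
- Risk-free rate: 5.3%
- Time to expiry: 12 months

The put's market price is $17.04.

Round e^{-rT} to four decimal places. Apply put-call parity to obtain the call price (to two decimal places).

e^(−rT) = e^(−0.053·1) = 0.9484
Put-call parity: C − P = S − K·e^(−rT) = 342 − 338·0.9484 = 342 − 320.5592 = 21.4408
C = P + (C − P) = 17.04 + (21.4408) = 38.4808

$38.48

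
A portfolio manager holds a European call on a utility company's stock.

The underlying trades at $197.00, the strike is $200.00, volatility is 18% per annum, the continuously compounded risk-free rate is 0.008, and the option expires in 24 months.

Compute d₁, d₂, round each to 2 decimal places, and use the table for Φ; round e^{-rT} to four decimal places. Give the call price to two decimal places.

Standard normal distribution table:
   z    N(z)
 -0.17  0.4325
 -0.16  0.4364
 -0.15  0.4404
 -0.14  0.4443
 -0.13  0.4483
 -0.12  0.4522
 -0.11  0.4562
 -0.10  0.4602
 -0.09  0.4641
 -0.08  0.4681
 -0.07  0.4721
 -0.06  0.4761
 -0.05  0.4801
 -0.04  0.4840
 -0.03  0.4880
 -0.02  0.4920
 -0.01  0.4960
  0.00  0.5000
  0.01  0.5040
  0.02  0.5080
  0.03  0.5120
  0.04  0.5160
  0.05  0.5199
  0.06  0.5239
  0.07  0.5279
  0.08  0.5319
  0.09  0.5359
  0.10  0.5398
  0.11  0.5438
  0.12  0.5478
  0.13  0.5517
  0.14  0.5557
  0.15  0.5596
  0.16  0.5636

$19.68

σ√T = 0.18 × 1.4142 = 0.2546
d₁ = [ln(197/200) + (0.008 + 0.18²/2)·2] / 0.2546 = [-0.0151 + 0.0484] / 0.2546 = 0.1308 ⇒ 0.13
d₂ = d₁ − σ√T = 0.1308 − 0.2546 = -0.1238 ⇒ -0.12
exp(−rT) = exp(−0.008·2) = 0.9841
N(d₁) = N(0.13) = 0.5517;  N(d₂) = N(-0.12) = 0.4522
C = 197·0.5517 − 200·0.9841·0.4522 = 108.6849 − 89.0020 = 19.6829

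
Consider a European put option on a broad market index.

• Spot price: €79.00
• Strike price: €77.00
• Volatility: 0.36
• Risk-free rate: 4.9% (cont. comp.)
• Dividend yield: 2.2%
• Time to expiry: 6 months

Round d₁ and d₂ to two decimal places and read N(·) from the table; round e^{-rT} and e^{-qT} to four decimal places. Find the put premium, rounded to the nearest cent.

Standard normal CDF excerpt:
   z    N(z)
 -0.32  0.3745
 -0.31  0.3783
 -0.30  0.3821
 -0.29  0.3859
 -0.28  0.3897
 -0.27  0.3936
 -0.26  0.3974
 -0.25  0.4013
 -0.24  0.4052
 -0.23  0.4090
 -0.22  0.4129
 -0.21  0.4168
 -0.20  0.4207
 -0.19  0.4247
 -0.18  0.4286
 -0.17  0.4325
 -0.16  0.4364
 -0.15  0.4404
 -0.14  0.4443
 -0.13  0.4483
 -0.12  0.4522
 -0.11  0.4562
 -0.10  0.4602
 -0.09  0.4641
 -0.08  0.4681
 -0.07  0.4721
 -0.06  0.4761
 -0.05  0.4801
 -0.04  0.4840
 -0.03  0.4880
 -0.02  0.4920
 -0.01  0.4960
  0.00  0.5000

σ√T = 0.36·√0.5 = 0.2546
d₁ = [ln(79/77) + (0.049 − 0.022 + 0.36²/2)·0.5] / 0.2546 = [0.0256 + 0.0459] / 0.2546 = 0.2810 which rounds to 0.28
d₂ = d₁ − σ√T = 0.2810 − 0.2546 = 0.0265 which rounds to 0.03
e^(−qT) = e^(−0.022·0.5) = 0.9891;  e^(−rT) = e^(−0.049·0.5) = 0.9758
N(−d₂) = N(-0.03) = 0.4880;  N(−d₁) = N(-0.28) = 0.3897
P = 77·0.9758·0.4880 − 79·0.9891·0.3897 = 36.6667 − 30.4507 = 6.2159

€6.22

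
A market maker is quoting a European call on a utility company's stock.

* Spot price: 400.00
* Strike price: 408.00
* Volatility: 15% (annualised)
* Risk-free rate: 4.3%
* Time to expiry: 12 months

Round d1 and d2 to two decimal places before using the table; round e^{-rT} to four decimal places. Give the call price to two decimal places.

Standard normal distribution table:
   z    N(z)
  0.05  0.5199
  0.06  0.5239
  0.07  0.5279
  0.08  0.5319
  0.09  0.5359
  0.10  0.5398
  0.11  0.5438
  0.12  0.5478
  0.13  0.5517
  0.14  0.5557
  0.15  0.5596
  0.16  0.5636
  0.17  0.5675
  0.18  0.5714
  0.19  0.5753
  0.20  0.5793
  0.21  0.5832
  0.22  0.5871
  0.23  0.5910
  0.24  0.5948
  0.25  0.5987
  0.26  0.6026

28.52

σ√T = 0.15·√1 = 0.1500
ln(S/K) + (r + σ²/2)T = ln(400/408) + (0.043 + 0.15²/2)·1 = -0.0198 + 0.0542 = 0.0344
d₁ = 0.0344 / 0.1500 = 0.2296 which rounds to 0.23
d₂ = d₁ − σ√T = 0.2296 − 0.1500 = 0.0796 which rounds to 0.08
exp(−rT) = exp(−0.043·1) = 0.9579
N(d₁) = N(0.23) = 0.5910;  N(d₂) = N(0.08) = 0.5319
C = 400·0.5910 − 408·0.9579·0.5319 = 236.4000 − 207.8789 = 28.5211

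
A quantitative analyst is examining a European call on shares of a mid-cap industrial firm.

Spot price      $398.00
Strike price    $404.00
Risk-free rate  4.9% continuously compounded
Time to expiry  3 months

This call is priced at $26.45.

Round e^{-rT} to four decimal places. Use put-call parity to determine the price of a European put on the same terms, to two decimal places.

$27.52

exp(−rT) = exp(−0.049·0.25) = 0.9878
Put-call parity: C − P = S − K·e^(−rT) = 398 − 404·0.9878 = 398 − 399.0712 = -1.0712
P = C − (C − P) = 26.45 − (-1.0712) = 27.5212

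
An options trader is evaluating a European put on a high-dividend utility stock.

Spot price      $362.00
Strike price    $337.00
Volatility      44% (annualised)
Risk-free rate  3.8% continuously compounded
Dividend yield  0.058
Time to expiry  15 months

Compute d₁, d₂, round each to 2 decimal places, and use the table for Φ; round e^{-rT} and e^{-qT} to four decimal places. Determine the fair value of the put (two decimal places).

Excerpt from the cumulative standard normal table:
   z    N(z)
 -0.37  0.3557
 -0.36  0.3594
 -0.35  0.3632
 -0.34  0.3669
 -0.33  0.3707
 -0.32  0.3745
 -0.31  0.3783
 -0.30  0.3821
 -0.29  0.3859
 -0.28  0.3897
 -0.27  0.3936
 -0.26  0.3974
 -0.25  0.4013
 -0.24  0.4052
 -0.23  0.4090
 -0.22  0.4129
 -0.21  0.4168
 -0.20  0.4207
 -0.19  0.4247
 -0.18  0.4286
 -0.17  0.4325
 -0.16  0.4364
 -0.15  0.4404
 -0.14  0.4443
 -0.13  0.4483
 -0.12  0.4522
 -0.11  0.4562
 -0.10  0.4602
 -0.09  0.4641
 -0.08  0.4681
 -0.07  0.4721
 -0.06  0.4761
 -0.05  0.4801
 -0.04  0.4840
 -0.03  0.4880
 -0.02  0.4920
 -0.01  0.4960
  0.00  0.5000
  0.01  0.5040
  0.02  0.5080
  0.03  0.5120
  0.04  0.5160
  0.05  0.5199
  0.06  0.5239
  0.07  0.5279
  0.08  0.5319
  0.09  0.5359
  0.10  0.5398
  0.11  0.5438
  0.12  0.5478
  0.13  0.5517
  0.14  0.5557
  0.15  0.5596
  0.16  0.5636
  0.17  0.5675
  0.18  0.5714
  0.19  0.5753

σ√T = 0.44 × 1.1180 = 0.4919
d₁ = [ln(362/337) + (0.038 − 0.058 + 0.44²/2)·1.25] / 0.4919 = [0.0716 + 0.0960] / 0.4919 = 0.3406 which rounds to 0.34
d₂ = d₁ − σ√T = 0.3406 − 0.4919 = -0.1513 which rounds to -0.15
e^(−qT) = e^(−0.058·1.25) = 0.9301;  e^(−rT) = e^(−0.038·1.25) = 0.9536
N(−d₂) = N(0.15) = 0.5596;  N(−d₁) = N(-0.34) = 0.3669
P = 337·0.9536·0.5596 − 362·0.9301·0.3669 = 179.8348 − 123.5338 = 56.3010

$56.30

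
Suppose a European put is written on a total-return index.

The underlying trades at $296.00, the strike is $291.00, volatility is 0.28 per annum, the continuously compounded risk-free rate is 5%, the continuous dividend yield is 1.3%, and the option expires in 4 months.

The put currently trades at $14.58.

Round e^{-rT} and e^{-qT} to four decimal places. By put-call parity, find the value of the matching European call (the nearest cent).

$23.11

exp(−qT) = exp(−0.013·0.3333) = 0.9957;  exp(−rT) = exp(−0.05·0.3333) = 0.9835
Put-call parity: C − P = S·e^(−qT) − K·e^(−rT) = 296·0.9957 − 291·0.9835 = 294.7272 − 286.1985 = 8.5287
C = P + (C − P) = 14.58 + (8.5287) = 23.1087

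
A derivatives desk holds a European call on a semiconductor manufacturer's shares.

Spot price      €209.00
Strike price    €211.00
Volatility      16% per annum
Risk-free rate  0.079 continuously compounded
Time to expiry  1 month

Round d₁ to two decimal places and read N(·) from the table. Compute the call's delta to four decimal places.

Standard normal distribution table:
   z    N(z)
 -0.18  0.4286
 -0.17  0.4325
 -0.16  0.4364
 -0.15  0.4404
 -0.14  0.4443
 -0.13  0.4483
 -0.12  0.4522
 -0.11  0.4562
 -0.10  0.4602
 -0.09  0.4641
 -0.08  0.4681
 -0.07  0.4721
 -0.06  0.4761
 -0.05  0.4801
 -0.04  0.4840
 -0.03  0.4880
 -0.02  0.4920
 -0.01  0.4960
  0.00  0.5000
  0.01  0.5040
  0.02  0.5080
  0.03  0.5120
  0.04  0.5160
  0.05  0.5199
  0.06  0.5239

0.4840

T = 0.08333;  σ√T = 0.0462
d₁ = [ln(209/211) + (0.079 + 0.16²/2)·0.08333] / 0.0462 = [-0.0095 + 0.0077] / 0.0462 = -0.0406 which rounds to -0.04
N(d₁) = N(-0.04) = 0.4840
Δ_call = N(d₁) = 0.4840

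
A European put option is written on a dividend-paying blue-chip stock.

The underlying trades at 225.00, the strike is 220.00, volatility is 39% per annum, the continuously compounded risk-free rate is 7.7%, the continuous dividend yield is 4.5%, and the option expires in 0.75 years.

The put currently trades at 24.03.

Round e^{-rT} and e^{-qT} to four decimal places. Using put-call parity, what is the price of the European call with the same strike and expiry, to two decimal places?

33.90

exp(−qT) = exp(−0.045·0.75) = 0.9668;  exp(−rT) = exp(−0.077·0.75) = 0.9439
Put-call parity: C − P = S·e^(−qT) − K·e^(−rT) = 225·0.9668 − 220·0.9439 = 217.5300 − 207.6580 = 9.8720
C = P + (C − P) = 24.03 + (9.8720) = 33.9020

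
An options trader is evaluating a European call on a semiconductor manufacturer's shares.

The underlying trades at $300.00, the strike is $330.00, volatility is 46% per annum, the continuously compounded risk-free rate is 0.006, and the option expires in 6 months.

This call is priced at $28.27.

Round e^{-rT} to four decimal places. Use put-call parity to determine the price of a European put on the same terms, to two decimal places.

$57.28

e^(−rT) = e^(−0.006·0.5) = 0.9970
Put-call parity: C − P = S − K·e^(−rT) = 300 − 330·0.9970 = 300 − 329.0100 = -29.0100
P = C − (C − P) = 28.27 − (-29.0100) = 57.2800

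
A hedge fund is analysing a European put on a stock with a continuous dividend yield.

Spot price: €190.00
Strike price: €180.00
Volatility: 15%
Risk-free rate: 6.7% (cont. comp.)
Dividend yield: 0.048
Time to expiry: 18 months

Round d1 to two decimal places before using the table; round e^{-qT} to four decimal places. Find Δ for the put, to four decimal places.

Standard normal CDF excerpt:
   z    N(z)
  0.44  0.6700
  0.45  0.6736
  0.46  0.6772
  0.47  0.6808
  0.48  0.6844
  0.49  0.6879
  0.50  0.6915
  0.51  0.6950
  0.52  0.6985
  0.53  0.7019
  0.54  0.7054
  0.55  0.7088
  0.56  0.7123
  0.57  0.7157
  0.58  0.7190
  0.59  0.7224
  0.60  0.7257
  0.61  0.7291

σ√T = 0.15 × 1.2247 = 0.1837
d₁ = [ln(190/180) + (0.067 − 0.048 + 0.15²/2)·1.5] / 0.1837 = [0.0541 + 0.0454] / 0.1837 = 0.5413 ⇒ 0.54
N(d₁) = N(0.54) = 0.7054
Δ_put = exp(−qT)·(N(d₁) − 1) = 0.9305·(0.7054 − 1) = -0.2741

-0.2741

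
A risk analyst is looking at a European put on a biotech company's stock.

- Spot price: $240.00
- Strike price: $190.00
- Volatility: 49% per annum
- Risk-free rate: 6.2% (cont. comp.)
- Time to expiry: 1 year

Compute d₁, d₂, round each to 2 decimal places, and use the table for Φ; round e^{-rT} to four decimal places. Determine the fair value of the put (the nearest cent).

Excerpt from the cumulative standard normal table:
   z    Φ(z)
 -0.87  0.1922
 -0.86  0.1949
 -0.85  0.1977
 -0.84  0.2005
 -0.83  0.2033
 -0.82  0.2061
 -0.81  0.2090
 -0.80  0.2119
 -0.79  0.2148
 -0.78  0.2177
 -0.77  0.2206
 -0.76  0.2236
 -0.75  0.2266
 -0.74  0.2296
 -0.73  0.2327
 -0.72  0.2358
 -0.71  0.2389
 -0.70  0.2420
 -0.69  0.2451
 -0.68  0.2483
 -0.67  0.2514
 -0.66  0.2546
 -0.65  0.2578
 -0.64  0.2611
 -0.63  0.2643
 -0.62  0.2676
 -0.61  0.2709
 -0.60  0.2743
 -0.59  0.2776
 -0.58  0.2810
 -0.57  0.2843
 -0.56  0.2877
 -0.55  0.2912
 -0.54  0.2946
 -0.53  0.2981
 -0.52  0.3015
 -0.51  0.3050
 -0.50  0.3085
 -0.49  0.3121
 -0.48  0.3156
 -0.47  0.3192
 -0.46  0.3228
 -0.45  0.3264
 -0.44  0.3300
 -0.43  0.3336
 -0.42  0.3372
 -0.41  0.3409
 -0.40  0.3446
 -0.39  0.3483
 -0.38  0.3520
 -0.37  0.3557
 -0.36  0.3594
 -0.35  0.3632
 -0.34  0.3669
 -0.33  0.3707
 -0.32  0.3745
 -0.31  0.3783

$16.73

T = 1;  σ√T = 0.4900
d₁ = [ln(240/190) + (0.062 + 0.49²/2)·1] / 0.4900 = [0.2336 + 0.1820] / 0.4900 = 0.8483 → 0.85
d₂ = d₁ − σ√T = 0.8483 − 0.4900 = 0.3583 → 0.36
e^(−rT) = e^(−0.062·1) = 0.9399
N(−d₂) = N(-0.36) = 0.3594;  N(−d₁) = N(-0.85) = 0.1977
P = 190·0.9399·0.3594 − 240·0.1977 = 64.1820 − 47.4480 = 16.7340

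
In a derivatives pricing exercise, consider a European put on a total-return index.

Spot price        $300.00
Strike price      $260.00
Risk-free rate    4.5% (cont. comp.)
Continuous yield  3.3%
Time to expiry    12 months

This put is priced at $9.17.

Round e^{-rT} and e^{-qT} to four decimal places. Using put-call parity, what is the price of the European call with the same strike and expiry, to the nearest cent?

exp(−qT) = exp(−0.033·1) = 0.9675;  exp(−rT) = exp(−0.045·1) = 0.9560
Put-call parity: C − P = S·e^(−qT) − K·e^(−rT) = 300·0.9675 − 260·0.9560 = 290.2500 − 248.5600 = 41.6900
C = P + (C − P) = 9.17 + (41.6900) = 50.8600

$50.86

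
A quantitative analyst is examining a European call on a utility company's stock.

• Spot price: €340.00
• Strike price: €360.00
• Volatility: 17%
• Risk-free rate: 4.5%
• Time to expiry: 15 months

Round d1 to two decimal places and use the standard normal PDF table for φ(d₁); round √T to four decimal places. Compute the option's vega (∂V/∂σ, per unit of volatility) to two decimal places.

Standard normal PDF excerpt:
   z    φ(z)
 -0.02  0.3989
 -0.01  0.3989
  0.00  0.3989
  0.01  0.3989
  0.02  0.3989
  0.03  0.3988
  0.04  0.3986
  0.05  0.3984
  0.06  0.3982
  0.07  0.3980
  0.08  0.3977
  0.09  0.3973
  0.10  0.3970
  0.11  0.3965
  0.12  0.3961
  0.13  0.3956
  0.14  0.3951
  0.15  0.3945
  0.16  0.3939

151.02

σ√T = 0.17 × 1.1180 = 0.1901
d₁ = [ln(340/360) + (0.045 + ½·0.17²)·1.25] / (σ√T) = (-0.0572 + 0.0743) / 0.1901 = 0.0903 ≈ 0.09
√T = √1.25 = 1.1180
φ(d₁) = φ(0.09) = 0.3973
vega = S·φ(d₁)·√T = 340·0.3973·1.1180 = 151.0217
(The put has the same vega.)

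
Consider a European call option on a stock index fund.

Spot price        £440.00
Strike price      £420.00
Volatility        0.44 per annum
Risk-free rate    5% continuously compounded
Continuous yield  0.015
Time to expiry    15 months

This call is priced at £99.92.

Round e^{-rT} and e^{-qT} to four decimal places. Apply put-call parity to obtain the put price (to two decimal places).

£62.65

exp(−qT) = exp(−0.015·1.25) = 0.9814;  exp(−rT) = exp(−0.05·1.25) = 0.9394
Put-call parity: C − P = S·e^(−qT) − K·e^(−rT) = 440·0.9814 − 420·0.9394 = 431.8160 − 394.5480 = 37.2680
P = C − (C − P) = 99.92 − (37.2680) = 62.6520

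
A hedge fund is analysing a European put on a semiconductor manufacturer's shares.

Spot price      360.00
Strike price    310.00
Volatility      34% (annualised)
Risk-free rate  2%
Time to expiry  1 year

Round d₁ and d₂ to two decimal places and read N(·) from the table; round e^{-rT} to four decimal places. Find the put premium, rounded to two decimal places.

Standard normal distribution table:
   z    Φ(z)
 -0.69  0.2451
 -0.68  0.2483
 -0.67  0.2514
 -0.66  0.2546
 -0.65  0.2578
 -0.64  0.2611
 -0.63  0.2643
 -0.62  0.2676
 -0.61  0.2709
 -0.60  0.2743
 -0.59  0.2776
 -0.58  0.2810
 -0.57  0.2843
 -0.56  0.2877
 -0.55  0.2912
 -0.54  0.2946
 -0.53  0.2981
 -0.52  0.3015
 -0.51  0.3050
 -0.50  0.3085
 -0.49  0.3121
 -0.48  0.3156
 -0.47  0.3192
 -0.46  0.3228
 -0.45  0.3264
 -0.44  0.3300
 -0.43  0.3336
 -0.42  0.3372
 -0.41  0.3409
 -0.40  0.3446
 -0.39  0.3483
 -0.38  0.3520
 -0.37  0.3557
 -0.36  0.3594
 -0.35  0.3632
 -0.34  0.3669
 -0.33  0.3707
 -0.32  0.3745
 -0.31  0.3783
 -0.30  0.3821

22.14

T = 1;  σ√T = 0.3400
d₁ = [ln(360/310) + (0.02 + 0.34²/2)·1] / 0.3400 = [0.1495 + 0.0778] / 0.3400 = 0.6686 ≈ 0.67
d₂ = d₁ − σ√T = 0.6686 − 0.3400 = 0.3286 ≈ 0.33
e^(−rT) = e^(−0.02·1) = 0.9802
N(−d₂) = N(-0.33) = 0.3707;  N(−d₁) = N(-0.67) = 0.2514
P = 310·0.9802·0.3707 − 360·0.2514 = 112.6416 − 90.5040 = 22.1376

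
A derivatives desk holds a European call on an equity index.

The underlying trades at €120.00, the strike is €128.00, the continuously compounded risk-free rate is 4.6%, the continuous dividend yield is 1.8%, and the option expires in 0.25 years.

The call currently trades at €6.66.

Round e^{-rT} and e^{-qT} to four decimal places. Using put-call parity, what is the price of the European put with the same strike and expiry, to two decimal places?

e^(−qT) = e^(−0.018·0.25) = 0.9955;  e^(−rT) = e^(−0.046·0.25) = 0.9886
Put-call parity: C − P = S·e^(−qT) − K·e^(−rT) = 120·0.9955 − 128·0.9886 = 119.4600 − 126.5408 = -7.0808
P = C − (C − P) = 6.66 − (-7.0808) = 13.7408

€13.74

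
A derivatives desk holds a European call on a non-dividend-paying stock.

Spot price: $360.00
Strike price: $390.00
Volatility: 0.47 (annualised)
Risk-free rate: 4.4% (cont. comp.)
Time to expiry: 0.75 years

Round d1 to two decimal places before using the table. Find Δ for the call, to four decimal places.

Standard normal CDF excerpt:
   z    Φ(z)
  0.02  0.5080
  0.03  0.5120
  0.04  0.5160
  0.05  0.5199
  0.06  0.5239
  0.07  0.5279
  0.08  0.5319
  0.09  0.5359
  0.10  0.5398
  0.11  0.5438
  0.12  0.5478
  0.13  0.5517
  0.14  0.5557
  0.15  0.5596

0.5359

σ√T = 0.47 × 0.8660 = 0.4070
ln(S/K) + (r + σ²/2)T = ln(360/390) + (0.044 + 0.47²/2)·0.75 = -0.0800 + 0.1158 = 0.0358
d₁ = 0.0358 / 0.4070 = 0.0879 ≈ 0.09
N(d₁) = N(0.09) = 0.5359
Δ_call = N(d₁) = 0.5359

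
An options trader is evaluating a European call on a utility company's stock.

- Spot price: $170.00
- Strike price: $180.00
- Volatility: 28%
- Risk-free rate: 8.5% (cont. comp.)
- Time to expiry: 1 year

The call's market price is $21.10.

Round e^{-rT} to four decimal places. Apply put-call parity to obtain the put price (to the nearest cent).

exp(−rT) = exp(−0.085·1) = 0.9185
Put-call parity: C − P = S − K·e^(−rT) = 170 − 180·0.9185 = 170 − 165.3300 = 4.6700
P = C − (C − P) = 21.10 − (4.6700) = 16.4300

$16.43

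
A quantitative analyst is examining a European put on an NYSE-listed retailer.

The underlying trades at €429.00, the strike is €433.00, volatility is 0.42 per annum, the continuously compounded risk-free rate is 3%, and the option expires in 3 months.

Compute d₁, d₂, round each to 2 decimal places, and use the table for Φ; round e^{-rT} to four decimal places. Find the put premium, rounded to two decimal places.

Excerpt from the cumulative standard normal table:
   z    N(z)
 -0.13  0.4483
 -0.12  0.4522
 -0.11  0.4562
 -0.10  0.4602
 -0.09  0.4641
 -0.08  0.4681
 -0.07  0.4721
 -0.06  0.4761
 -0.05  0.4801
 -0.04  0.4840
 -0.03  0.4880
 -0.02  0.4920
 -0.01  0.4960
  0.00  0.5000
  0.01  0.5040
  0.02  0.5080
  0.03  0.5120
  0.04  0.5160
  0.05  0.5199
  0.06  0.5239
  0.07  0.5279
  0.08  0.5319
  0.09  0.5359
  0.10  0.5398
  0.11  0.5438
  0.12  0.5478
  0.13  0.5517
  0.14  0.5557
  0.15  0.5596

€36.27

T = 0.25;  σ√T = 0.2100
ln(S/K) + (r + σ²/2)T = ln(429/433) + (0.03 + 0.42²/2)·0.25 = -0.0093 + 0.0295 = 0.0203
d₁ = 0.0203 / 0.2100 = 0.0965 which rounds to 0.10
d₂ = d₁ − σ√T = 0.0965 − 0.2100 = -0.1135 which rounds to -0.11
e^(−rT) = e^(−0.03·0.25) = 0.9925
P = 433·0.9925·N(0.11) − 429·N(-0.10) = 433·0.9925·0.5438 − 429·0.4602 = 233.6994 − 197.4258 = 36.2736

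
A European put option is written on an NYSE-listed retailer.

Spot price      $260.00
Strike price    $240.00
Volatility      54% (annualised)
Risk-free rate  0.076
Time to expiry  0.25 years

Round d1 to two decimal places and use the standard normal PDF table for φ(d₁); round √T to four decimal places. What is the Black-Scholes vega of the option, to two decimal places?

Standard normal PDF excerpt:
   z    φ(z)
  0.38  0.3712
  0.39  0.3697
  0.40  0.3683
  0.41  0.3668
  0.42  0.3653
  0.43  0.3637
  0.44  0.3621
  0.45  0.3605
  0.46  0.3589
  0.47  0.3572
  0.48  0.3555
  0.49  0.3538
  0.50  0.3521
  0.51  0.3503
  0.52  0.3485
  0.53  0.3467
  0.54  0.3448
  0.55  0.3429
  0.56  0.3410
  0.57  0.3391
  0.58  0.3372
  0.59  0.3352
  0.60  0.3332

T = 0.25;  σ√T = 0.2700
d₁ = [ln(260/240) + (0.076 + 0.54²/2)·0.25] / 0.2700 = [0.0800 + 0.0554] / 0.2700 = 0.5018 ≈ 0.50
√T = √0.25 = 0.5000
φ(d₁) = φ(0.50) = 0.3521
vega = S·φ(d₁)·√T = 260·0.3521·0.5000 = 45.7730

45.77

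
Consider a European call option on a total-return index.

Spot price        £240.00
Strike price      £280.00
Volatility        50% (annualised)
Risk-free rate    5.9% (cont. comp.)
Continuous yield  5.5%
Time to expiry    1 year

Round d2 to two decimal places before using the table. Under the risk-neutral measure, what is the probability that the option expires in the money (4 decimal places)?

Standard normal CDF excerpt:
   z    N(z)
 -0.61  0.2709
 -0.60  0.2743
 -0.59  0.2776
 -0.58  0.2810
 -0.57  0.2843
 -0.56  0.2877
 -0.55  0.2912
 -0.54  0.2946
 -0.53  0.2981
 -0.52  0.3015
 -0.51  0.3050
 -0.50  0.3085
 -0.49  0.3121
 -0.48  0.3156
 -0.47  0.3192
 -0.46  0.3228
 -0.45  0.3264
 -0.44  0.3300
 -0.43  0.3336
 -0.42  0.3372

0.2912

T = 1;  σ√T = 0.5000
ln(S/K) + (r − q + σ²/2)T = ln(240/280) + (0.059 − 0.055 + 0.5²/2)·1 = -0.1542 + 0.1290 = -0.0252
d₁ = -0.0252 / 0.5000 = -0.0503 ≈ -0.05
d₂ = d₁ − σ√T = -0.0503 − 0.5000 = -0.5503 ≈ -0.55
Pr(exercise) under Q = N(d₂) = 0.2912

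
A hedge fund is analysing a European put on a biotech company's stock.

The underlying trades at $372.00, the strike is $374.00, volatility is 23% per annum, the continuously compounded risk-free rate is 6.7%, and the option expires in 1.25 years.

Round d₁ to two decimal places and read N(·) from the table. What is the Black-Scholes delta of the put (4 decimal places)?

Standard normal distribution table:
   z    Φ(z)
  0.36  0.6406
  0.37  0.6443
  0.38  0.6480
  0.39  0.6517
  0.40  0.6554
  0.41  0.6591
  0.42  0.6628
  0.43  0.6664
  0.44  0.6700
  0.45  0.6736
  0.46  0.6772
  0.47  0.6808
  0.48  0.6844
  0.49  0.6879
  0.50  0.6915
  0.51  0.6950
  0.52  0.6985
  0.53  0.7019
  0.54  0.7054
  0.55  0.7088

-0.3336

σ√T = 0.23 × 1.1180 = 0.2571
d₁ = [ln(372/374) + (0.067 + ½·0.23²)·1.25] / (σ√T) = (-0.0054 + 0.1168) / 0.2571 = 0.4334 which rounds to 0.43
N(d₁) = N(0.43) = 0.6664
Δ_put = N(d₁) − 1 = 0.6664 − 1 = -0.3336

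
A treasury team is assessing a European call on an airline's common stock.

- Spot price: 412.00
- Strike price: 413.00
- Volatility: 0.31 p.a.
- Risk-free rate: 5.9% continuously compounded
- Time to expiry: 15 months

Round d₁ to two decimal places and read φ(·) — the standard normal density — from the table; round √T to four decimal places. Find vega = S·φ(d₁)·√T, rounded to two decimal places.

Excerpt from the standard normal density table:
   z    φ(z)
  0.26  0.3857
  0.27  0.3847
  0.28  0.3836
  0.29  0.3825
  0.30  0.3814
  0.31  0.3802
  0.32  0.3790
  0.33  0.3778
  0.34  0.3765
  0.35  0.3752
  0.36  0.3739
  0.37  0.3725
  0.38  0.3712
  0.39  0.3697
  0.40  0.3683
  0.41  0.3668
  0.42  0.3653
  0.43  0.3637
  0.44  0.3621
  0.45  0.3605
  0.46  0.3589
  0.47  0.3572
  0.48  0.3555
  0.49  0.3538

T = 1.25;  σ√T = 0.3466
d₁ = [ln(412/413) + (0.059 + 0.31²/2)·1.25] / 0.3466 = [-0.0024 + 0.1338] / 0.3466 = 0.3791 ≈ 0.38
√T = √1.25 = 1.1180
φ(d₁) = φ(0.38) = 0.3712
vega = S·φ(d₁)·√T = 412·0.3712·1.1180 = 170.9807

170.98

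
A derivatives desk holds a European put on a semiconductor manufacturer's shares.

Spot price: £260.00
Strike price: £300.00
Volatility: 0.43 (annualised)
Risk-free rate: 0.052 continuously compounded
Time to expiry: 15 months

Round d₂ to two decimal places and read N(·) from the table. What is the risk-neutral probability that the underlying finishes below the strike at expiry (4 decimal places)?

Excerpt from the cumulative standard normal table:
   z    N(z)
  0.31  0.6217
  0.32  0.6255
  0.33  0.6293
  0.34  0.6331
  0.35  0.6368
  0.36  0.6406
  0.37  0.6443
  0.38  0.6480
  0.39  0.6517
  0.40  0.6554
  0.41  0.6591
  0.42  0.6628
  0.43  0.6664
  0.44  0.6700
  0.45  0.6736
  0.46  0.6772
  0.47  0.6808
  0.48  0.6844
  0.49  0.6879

0.6554

T = 1.25;  σ√T = 0.4808
d₁ = [ln(260/300) + (0.052 + ½·0.43²)·1.25] / (σ√T) = (-0.1431 + 0.1806) / 0.4808 = 0.0779 which rounds to 0.08
d₂ = 0.0779 − 0.4808 = -0.4028 which rounds to -0.40
Risk-neutral Pr[S_T < K] = N(−d₂) = N(0.40) = 0.6554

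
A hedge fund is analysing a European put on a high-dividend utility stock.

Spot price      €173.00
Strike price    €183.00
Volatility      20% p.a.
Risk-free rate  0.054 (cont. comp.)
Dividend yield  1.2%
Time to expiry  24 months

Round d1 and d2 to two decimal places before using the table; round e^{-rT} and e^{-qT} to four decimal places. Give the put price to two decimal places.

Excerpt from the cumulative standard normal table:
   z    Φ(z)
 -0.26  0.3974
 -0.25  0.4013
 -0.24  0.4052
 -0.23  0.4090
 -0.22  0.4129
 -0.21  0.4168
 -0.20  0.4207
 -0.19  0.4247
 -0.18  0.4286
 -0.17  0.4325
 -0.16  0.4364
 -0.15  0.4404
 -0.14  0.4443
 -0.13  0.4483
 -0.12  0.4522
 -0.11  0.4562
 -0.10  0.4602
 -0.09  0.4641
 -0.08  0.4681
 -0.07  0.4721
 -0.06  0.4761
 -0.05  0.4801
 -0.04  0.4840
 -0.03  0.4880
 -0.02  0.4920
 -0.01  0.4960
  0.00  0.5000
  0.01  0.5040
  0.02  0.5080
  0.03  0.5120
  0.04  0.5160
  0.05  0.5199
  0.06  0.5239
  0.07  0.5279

€16.32

σ√T = 0.2·√2 = 0.2828
d₁ = [ln(173/183) + (0.054 − 0.012 + 0.2²/2)·2] / 0.2828 = [-0.0562 + 0.1240] / 0.2828 = 0.2397 ≈ 0.24
d₂ = d₁ − σ√T = 0.2397 − 0.2828 = -0.0431 ≈ -0.04
e^(−qT) = e^(−0.012·2) = 0.9763;  e^(−rT) = e^(−0.054·2) = 0.8976
P = 183·0.8976·N(0.04) − 173·0.9763·N(-0.24) = 183·0.8976·0.5160 − 173·0.9763·0.4052 = 84.7586 − 68.4382 = 16.3203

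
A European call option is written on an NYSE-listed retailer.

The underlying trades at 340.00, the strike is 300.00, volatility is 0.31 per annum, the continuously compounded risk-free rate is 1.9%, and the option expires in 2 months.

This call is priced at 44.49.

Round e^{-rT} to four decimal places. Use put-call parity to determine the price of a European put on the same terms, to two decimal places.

exp(−rT) = exp(−0.019·0.1667) = 0.9968
Put-call parity: C − P = S − K·e^(−rT) = 340 − 300·0.9968 = 340 − 299.0400 = 40.9600
P = C − (C − P) = 44.49 − (40.9600) = 3.5300

3.53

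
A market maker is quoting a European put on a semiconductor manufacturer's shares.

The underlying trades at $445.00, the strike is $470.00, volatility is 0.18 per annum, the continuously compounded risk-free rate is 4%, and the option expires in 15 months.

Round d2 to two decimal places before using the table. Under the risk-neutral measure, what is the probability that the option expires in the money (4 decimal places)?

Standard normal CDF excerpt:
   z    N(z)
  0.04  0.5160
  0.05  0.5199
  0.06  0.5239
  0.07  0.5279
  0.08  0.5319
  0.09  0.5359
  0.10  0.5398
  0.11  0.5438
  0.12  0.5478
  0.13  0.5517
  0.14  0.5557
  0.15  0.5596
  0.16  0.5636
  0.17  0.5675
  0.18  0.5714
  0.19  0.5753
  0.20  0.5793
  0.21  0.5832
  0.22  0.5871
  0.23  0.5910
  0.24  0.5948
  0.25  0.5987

0.5478

σ√T = 0.18·√1.25 = 0.2012
d₁ = [ln(445/470) + (0.04 + 0.18²/2)·1.25] / 0.2012 = [-0.0547 + 0.0703] / 0.2012 = 0.0775 → 0.08
d₂ = d₁ − σ√T = 0.0775 − 0.2012 = -0.1238 → -0.12
Pr(exercise) under Q = N(−d₂) = N(0.12) = 0.5478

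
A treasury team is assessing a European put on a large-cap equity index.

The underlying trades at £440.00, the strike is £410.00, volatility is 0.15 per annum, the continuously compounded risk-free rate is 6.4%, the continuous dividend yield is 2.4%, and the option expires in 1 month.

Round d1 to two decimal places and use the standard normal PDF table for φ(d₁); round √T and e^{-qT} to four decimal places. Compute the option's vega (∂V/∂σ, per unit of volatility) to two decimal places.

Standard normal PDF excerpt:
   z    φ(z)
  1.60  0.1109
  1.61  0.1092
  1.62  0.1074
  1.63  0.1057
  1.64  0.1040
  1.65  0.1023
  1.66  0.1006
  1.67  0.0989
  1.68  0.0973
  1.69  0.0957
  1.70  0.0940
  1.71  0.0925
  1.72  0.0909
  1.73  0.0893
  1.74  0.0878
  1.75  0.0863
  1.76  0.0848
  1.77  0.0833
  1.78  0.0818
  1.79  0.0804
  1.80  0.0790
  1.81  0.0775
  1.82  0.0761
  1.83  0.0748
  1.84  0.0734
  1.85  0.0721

σ√T = 0.15 × 0.2887 = 0.0433
ln(S/K) + (r − q + σ²/2)T = ln(440/410) + (0.064 − 0.024 + 0.15²/2)·0.08333 = 0.0706 + 0.0043 = 0.0749
d₁ = 0.0749 / 0.0433 = 1.7295 → 1.73
√T = √0.08333 = 0.2887
φ(d₁) = φ(1.73) = 0.0893
e^(−qT) = e^(−0.024·0.08333) = 0.9980
vega = S·e^(−qT)·φ(d₁)·√T = 440·0.9980·0.0893·0.2887 = 11.3209
(Call and put vega coincide under Black-Scholes.)

11.32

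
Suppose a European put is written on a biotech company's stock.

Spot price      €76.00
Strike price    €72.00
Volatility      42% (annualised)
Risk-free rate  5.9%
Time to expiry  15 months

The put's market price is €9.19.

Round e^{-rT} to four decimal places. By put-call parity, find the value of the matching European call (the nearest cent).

e^(−rT) = e^(−0.059·1.25) = 0.9289
Put-call parity: C − P = S − K·e^(−rT) = 76 − 72·0.9289 = 76 − 66.8808 = 9.1192
C = P + (C − P) = 9.19 + (9.1192) = 18.3092

€18.31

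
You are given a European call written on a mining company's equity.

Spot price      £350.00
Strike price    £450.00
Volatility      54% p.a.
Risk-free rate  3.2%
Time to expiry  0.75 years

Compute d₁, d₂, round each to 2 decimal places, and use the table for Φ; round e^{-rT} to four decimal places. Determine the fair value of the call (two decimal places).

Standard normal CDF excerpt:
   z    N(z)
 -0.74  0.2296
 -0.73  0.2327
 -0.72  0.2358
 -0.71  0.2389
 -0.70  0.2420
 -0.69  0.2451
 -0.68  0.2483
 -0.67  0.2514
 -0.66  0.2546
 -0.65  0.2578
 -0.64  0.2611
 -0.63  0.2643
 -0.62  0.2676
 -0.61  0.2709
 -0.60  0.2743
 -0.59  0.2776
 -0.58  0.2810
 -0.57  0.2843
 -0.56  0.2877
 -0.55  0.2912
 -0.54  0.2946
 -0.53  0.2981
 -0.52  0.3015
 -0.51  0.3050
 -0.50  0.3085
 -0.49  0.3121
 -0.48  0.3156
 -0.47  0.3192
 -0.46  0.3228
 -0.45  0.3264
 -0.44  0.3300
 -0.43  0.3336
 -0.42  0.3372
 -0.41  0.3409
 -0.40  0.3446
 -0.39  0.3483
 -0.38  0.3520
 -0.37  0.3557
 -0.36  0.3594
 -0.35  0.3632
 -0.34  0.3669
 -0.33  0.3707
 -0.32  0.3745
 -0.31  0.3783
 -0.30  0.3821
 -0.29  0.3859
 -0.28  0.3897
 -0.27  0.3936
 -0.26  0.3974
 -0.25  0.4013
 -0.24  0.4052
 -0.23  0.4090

£36.86

σ√T = 0.54·√0.75 = 0.4677
ln(S/K) + (r + σ²/2)T = ln(350/450) + (0.032 + 0.54²/2)·0.75 = -0.2513 + 0.1334 = -0.1180
d₁ = -0.1180 / 0.4677 = -0.2522 → -0.25
d₂ = d₁ − σ√T = -0.2522 − 0.4677 = -0.7199 → -0.72
exp(−rT) = exp(−0.032·0.75) = 0.9763
C = 350·N(-0.25) − 450·0.9763·N(-0.72) = 350·0.4013 − 450·0.9763·0.2358 = 140.4550 − 103.5952 = 36.8598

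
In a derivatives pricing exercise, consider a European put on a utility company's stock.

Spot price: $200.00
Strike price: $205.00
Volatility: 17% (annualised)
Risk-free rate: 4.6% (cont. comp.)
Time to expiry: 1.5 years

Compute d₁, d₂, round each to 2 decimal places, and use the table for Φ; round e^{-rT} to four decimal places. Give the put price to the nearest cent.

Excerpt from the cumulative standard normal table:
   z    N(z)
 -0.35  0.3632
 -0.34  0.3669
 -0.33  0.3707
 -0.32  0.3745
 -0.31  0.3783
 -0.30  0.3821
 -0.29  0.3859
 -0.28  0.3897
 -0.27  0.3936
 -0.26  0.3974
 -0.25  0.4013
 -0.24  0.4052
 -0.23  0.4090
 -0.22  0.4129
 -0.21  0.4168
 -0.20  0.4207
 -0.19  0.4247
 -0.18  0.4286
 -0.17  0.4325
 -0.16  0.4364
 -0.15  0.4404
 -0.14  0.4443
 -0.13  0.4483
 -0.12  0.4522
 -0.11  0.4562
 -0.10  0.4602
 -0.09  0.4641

T = 1.5;  σ√T = 0.2082
ln(S/K) + (r + σ²/2)T = ln(200/205) + (0.046 + 0.17²/2)·1.5 = -0.0247 + 0.0907 = 0.0660
d₁ = 0.0660 / 0.2082 = 0.3169 ≈ 0.32
d₂ = d₁ − σ√T = 0.3169 − 0.2082 = 0.1087 ≈ 0.11
e^(−rT) = e^(−0.046·1.5) = 0.9333
N(−d₂) = N(-0.11) = 0.4562;  N(−d₁) = N(-0.32) = 0.3745
P = 205·0.9333·0.4562 − 200·0.3745 = 87.2831 − 74.9000 = 12.3831

$12.38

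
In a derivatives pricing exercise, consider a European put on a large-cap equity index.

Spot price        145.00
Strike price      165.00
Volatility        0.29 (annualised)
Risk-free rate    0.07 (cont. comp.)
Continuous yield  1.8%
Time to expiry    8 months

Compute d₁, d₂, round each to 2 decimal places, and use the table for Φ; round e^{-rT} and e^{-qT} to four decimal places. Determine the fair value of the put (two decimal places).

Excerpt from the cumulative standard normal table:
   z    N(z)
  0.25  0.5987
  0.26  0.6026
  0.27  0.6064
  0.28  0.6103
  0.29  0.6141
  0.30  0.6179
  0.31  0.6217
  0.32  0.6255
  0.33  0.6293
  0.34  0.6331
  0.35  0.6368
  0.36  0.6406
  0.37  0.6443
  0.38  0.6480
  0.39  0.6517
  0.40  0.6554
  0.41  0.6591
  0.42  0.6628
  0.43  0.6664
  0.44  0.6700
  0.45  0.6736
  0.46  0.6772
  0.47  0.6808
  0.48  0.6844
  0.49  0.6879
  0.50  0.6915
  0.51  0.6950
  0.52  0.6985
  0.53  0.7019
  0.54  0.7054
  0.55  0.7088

22.56

σ√T = 0.29·√0.6667 = 0.2368
d₁ = [ln(145/165) + (0.07 − 0.018 + 0.29²/2)·0.6667] / 0.2368 = [-0.1292 + 0.0627] / 0.2368 = -0.2809 ≈ -0.28
d₂ = d₁ − σ√T = -0.2809 − 0.2368 = -0.5177 ≈ -0.52
e^(−qT) = e^(−0.018·0.6667) = 0.9881;  e^(−rT) = e^(−0.07·0.6667) = 0.9544
N(−d₂) = N(0.52) = 0.6985;  N(−d₁) = N(0.28) = 0.6103
P = 165·0.9544·0.6985 − 145·0.9881·0.6103 = 109.9970 − 87.4404 = 22.5566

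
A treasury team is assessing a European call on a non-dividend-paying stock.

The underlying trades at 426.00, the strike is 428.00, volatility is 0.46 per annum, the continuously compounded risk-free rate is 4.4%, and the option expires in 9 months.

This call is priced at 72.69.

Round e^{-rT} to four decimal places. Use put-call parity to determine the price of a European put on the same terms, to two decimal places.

60.78

e^(−rT) = e^(−0.044·0.75) = 0.9675
Put-call parity: C − P = S − K·e^(−rT) = 426 − 428·0.9675 = 426 − 414.0900 = 11.9100
P = C − (C − P) = 72.69 − (11.9100) = 60.7800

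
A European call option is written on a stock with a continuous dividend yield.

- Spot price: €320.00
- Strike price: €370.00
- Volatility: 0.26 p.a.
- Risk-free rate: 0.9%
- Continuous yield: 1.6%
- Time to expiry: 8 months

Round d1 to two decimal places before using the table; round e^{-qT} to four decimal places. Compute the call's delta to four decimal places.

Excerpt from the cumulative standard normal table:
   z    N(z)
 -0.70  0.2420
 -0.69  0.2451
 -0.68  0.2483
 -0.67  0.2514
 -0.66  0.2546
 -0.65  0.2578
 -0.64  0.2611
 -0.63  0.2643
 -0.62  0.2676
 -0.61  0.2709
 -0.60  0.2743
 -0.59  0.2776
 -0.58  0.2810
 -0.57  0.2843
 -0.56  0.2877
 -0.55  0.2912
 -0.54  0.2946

T = 0.6667;  σ√T = 0.2123
d₁ = [ln(320/370) + (0.009 − 0.016 + ½·0.26²)·0.6667] / (σ√T) = (-0.1452 + 0.0179) / 0.2123 = -0.5997 ⇒ -0.60
N(d₁) = N(-0.60) = 0.2743
Δ_call = exp(−qT)·N(d₁) = 0.9894·0.2743 = 0.2714

0.2714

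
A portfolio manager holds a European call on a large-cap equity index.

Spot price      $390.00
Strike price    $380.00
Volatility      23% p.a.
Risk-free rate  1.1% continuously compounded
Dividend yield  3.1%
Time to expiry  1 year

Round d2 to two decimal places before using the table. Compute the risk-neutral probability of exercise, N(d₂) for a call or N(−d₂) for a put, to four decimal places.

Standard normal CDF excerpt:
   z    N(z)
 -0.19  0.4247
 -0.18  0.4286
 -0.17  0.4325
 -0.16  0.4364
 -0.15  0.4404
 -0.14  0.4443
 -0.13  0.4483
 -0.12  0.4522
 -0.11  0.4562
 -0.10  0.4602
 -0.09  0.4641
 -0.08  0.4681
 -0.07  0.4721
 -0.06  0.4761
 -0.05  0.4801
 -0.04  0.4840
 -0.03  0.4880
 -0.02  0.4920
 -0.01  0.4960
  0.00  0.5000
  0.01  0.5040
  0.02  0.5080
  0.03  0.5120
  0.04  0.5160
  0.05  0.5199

0.4641

T = 1;  σ√T = 0.2300
d₁ = [ln(390/380) + (0.011 − 0.031 + 0.23²/2)·1] / 0.2300 = [0.0260 + 0.0065] / 0.2300 = 0.1410 ≈ 0.14
d₂ = d₁ − σ√T = 0.1410 − 0.2300 = -0.0890 ≈ -0.09
Pr(exercise) under Q = N(d₂) = 0.4641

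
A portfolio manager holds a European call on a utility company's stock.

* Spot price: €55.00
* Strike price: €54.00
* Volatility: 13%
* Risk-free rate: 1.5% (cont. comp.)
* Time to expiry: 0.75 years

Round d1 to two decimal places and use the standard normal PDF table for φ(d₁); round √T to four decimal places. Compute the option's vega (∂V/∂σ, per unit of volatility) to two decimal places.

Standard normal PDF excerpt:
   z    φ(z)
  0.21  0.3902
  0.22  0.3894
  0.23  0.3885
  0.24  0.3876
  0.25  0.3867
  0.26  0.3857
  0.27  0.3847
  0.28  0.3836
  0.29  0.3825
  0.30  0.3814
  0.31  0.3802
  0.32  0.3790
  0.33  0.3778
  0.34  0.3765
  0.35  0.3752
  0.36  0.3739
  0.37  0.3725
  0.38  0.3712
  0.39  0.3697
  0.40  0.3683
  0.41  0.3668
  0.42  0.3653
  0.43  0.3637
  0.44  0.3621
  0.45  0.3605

18.05

σ√T = 0.13 × 0.8660 = 0.1126
d₁ = [ln(55/54) + (0.015 + ½·0.13²)·0.75] / (σ√T) = (0.0183 + 0.0176) / 0.1126 = 0.3192 which rounds to 0.32
√T = √0.75 = 0.8660
φ(d₁) = φ(0.32) = 0.3790
vega = S·φ(d₁)·√T = 55·0.3790·0.8660 = 18.0518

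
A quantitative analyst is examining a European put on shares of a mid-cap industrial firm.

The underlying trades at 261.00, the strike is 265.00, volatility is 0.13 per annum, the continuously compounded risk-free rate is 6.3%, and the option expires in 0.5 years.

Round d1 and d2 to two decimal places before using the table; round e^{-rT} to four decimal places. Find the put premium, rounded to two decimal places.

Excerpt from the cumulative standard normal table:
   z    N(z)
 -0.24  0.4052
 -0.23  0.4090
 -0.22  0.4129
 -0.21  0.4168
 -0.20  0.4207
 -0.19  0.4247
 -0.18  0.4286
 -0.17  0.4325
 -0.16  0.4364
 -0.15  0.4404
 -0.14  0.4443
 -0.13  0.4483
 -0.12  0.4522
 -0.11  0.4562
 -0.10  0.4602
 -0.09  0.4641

σ√T = 0.13·√0.5 = 0.0919
d₁ = [ln(261/265) + (0.063 + 0.13²/2)·0.5] / 0.0919 = [-0.0152 + 0.0357] / 0.0919 = 0.2232 ⇒ 0.22
d₂ = d₁ − σ√T = 0.2232 − 0.0919 = 0.1313 ⇒ 0.13
exp(−rT) = exp(−0.063·0.5) = 0.9690
P = 265·0.9690·N(-0.13) − 261·N(-0.22) = 265·0.9690·0.4483 − 261·0.4129 = 115.1167 − 107.7669 = 7.3498

7.35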